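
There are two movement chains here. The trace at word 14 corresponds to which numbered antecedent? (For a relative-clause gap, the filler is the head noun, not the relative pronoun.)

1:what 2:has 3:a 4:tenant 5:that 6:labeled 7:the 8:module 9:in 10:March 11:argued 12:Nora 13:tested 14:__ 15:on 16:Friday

1

The marked gap is the direct object of "tested".
Its filler is the fronted wh-phrase "what", at word 1.
(The other dependency links word 4 to a gap after word 5.)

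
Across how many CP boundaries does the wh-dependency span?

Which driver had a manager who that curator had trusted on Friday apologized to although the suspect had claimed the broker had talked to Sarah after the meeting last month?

"which driver" originates inside the matrix clause — no clause boundary is crossed.

0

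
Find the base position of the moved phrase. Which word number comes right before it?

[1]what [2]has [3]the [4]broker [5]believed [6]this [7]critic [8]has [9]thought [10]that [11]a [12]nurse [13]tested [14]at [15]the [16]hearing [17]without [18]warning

The displaced element is "what" (word 1).
It is linked across 2 clause boundaries (Ø → that).
It functions as the direct object of "tested", so the gap sits immediately after word 13 ("tested").
Base order: The broker has believed this critic has thought that a nurse tested what at the hearing without warning.

13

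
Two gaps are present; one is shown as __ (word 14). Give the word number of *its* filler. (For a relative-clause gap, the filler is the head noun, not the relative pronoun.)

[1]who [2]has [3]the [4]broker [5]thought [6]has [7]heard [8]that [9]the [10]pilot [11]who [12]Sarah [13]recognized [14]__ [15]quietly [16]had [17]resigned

The marked gap is inside the relative clause, the direct object of "recognized".
Its filler is the head noun "pilot" (via "who"), at word 10.
(The other dependency links word 1 to a gap after word 5.)

10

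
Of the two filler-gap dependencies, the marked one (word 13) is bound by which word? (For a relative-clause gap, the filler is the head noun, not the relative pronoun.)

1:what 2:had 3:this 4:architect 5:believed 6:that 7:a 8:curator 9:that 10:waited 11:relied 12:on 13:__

The marked gap is the object of the preposition "on" of "relied".
Its filler is the fronted wh-phrase "what", at word 1.
(The other dependency links word 8 to a gap after word 9.)

1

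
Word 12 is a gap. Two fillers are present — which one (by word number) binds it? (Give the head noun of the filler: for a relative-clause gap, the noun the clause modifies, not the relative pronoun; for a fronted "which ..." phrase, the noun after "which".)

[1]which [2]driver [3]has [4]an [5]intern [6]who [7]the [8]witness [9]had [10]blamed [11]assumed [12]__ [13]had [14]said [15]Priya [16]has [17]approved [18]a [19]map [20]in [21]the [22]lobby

2

The marked gap is the subject of "said".
Its filler is the fronted wh-phrase "which driver", at word 2.
(The other dependency links word 5 to a gap after word 10.)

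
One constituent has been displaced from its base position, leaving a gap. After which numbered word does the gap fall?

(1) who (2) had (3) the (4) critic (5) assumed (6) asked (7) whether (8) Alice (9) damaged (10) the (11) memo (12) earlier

5

The displaced element is "who" (word 1).
It is linked across 1 clause boundary (Ø).
It functions as the subject of "asked", so the gap sits immediately after word 5 ("assumed").
Base order: The critic had assumed that who asked whether Alice damaged the memo earlier.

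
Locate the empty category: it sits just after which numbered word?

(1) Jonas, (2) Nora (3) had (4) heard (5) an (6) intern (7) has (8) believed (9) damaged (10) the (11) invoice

The displaced element is "Jonas" (word 1).
It is linked across 2 clause boundaries (Ø → Ø).
It functions as the subject of "damaged", so the gap sits immediately after word 8 ("believed").
Base order: Nora had heard an intern has believed that Jonas damaged the invoice.

8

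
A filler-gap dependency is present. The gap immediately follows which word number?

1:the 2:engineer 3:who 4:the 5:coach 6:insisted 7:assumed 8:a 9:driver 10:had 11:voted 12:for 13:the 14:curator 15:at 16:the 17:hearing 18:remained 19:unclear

The displaced element is "the engineer" (word 2).
It is linked across 1 clause boundary (Ø).
It functions as the subject of "assumed", so the gap sits immediately after word 6 ("insisted").
Base order: The coach insisted the engineer assumed a driver had voted for the curator at the hearing.

6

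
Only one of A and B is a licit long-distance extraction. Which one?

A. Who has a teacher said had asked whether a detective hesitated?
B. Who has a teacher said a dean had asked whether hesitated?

In B, the wh-phrase is extracted from inside a wh-island (introduced by "whether"), which blocks movement.
In A, the extraction path crosses only that-complement boundaries, which are transparent.
So A is grammatical.

A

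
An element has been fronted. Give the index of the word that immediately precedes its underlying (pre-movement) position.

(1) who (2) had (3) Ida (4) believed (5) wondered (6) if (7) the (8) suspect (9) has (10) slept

The displaced element is "who" (word 1).
It is linked across 1 clause boundary (Ø).
It functions as the subject of "wondered", so the gap sits immediately after word 4 ("believed").
Base order: Ida had believed that who wondered if the suspect has slept.

4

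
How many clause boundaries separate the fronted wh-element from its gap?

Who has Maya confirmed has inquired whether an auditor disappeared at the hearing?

"who" is extracted from the subject of "inquired".
Boundaries crossed, outermost first: [Ø] — 1 in total.

1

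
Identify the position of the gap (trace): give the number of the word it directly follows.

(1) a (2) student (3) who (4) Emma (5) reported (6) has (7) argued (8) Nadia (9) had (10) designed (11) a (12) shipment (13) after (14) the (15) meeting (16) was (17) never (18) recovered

The displaced element is "a student" (word 2).
It is linked across 1 clause boundary (Ø).
It functions as the subject of "argued", so the gap sits immediately after word 5 ("reported").
Base order: Emma reported that a student has argued Nadia had designed a shipment after the meeting.

5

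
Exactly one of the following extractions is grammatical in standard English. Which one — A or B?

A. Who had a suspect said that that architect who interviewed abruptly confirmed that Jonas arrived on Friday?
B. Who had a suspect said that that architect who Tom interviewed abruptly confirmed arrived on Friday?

In A, the wh-phrase is extracted from inside a complex-NP island (relative clause) (introduced by "who"), which blocks movement.
In B, the extraction path crosses only that-complement boundaries, which are transparent.
So B is grammatical.

B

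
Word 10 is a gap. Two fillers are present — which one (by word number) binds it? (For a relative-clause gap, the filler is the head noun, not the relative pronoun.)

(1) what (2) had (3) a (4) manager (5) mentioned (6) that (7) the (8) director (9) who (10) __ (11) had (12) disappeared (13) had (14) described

The marked gap is inside the relative clause, the subject of "disappeared".
Its filler is the head noun "director" (via "who"), at word 8.
(The other dependency links word 1 to a gap after word 14.)

8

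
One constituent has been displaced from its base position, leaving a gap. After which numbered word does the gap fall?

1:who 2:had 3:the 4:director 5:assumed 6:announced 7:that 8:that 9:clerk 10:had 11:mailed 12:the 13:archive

The displaced element is "who" (word 1).
It is linked across 1 clause boundary (Ø).
It functions as the subject of "announced", so the gap sits immediately after word 5 ("assumed").
Base order: The director had assumed who announced that that clerk had mailed the archive.

5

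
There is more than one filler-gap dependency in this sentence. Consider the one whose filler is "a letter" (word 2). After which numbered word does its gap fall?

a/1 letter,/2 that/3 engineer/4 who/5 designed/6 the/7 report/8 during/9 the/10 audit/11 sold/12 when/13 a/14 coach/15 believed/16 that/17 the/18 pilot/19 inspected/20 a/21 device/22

The displaced element is "a letter" (word 2).
It functions as the direct object of "sold", so the gap sits immediately after word 12 ("sold").
Base order: That engineer who designed the report during the audit sold a letter when a coach believed that the pilot inspected a device.

12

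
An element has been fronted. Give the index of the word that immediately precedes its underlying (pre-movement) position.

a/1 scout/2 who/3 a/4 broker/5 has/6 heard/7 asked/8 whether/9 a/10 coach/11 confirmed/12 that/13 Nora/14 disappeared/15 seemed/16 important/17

The displaced element is "a scout" (word 2).
It is linked across 1 clause boundary (Ø).
It functions as the subject of "asked", so the gap sits immediately after word 7 ("heard").
Base order: A broker has heard that a scout asked whether a coach confirmed that Nora disappeared.

7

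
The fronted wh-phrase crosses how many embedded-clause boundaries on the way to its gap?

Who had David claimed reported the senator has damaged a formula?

1

"who" is extracted from the subject of "reported".
Boundaries crossed, outermost first: [Ø] — 1 in total.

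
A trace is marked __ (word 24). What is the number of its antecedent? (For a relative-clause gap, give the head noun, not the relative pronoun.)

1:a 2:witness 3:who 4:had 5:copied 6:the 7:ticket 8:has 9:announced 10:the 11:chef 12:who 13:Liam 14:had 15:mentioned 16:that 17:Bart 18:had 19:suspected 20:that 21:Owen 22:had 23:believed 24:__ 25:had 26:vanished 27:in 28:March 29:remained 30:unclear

The gap at 24 is the subject of "vanished", inside a relative clause.
The relative pronoun is "who" (word 12); it is bound by the head noun immediately before it.
Its filler is the head noun "chef", at word 11.

11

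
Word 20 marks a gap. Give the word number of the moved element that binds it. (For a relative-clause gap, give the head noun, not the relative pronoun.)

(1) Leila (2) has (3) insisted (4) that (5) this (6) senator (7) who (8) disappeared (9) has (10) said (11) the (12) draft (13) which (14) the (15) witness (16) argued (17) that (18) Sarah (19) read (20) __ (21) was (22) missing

12

The gap at 20 is the object of "read", inside a relative clause.
The relative pronoun is "which" (word 13); it is bound by the head noun immediately before it.
Its filler is the head noun "draft", at word 12.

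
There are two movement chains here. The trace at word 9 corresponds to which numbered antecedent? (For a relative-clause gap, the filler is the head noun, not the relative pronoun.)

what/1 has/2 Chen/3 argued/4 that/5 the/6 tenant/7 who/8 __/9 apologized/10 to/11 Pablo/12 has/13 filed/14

The marked gap is inside the relative clause, the subject of "apologized".
Its filler is the head noun "tenant" (via "who"), at word 7.
(The other dependency links word 1 to a gap after word 14.)

7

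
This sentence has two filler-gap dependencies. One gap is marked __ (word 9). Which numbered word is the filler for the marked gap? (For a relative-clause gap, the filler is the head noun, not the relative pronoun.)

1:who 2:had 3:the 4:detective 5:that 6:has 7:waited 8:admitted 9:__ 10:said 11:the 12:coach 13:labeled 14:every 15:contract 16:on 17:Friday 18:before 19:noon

1

The marked gap is the subject of "said".
Its filler is the fronted wh-phrase "who", at word 1.
(The other dependency links word 4 to a gap after word 5.)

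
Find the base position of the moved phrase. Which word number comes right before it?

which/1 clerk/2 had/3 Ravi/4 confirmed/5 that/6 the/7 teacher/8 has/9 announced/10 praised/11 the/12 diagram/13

10

The displaced element is "which clerk" (word 2).
It is linked across 2 clause boundaries (that → Ø).
It functions as the subject of "praised", so the gap sits immediately after word 10 ("announced").
Base order: Ravi had confirmed that the teacher has announced which clerk praised the diagram.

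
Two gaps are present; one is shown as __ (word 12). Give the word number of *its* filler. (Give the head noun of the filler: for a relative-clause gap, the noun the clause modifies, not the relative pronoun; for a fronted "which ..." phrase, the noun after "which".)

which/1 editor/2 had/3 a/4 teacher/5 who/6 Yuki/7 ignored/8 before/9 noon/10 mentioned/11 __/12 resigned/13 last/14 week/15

2

The marked gap is the subject of "resigned".
Its filler is the fronted wh-phrase "which editor", at word 2.
(The other dependency links word 5 to a gap after word 8.)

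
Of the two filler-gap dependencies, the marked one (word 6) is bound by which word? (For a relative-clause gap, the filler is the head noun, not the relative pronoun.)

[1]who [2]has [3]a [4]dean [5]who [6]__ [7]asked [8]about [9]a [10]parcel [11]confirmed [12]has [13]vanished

4

The marked gap is inside the relative clause, the subject of "asked".
Its filler is the head noun "dean" (via "who"), at word 4.
(The other dependency links word 1 to a gap after word 11.)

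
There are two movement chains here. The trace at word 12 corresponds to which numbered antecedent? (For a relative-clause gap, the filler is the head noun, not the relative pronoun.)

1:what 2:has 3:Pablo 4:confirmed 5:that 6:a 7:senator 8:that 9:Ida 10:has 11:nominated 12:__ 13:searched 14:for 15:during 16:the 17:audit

7

The marked gap is inside the relative clause, the direct object of "nominated".
Its filler is the head noun "senator" (via "that"), at word 7.
(The other dependency links word 1 to a gap after word 14.)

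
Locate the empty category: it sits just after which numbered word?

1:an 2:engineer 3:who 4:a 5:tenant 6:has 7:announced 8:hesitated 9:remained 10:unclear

The displaced element is "an engineer" (word 2).
It is linked across 1 clause boundary (Ø).
It functions as the subject of "hesitated", so the gap sits immediately after word 7 ("announced").
Base order: A tenant has announced an engineer hesitated.

7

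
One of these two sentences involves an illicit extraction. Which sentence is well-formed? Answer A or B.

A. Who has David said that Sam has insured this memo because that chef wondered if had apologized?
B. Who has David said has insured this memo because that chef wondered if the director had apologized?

In A, the wh-phrase is extracted from inside an adjunct island (introduced by "because"), which blocks movement.
In B, the extraction path crosses only that-complement boundaries, which are transparent.
So B is grammatical.

B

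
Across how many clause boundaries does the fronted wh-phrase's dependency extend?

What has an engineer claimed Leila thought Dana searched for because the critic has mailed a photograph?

"what" is extracted from the PP object of "searched".
Boundaries crossed, outermost first: [Ø], [Ø] — 2 in total.

2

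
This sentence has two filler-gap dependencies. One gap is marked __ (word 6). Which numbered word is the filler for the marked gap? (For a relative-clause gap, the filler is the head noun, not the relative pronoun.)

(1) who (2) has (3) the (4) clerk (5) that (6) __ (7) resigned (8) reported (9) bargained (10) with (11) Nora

4

The marked gap is inside the relative clause, the subject of "resigned".
Its filler is the head noun "clerk" (via "that"), at word 4.
(The other dependency links word 1 to a gap after word 8.)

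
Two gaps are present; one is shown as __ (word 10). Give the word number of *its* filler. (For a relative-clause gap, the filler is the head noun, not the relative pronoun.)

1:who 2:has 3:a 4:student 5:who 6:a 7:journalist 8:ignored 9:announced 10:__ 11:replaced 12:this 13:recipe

1

The marked gap is the subject of "replaced".
Its filler is the fronted wh-phrase "who", at word 1.
(The other dependency links word 4 to a gap after word 8.)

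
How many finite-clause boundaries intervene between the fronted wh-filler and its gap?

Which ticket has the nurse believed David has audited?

1

"which ticket" is extracted from the object of "audited".
Boundaries crossed, outermost first: [Ø] — 1 in total.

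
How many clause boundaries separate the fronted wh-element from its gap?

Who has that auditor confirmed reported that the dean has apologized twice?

"who" is extracted from the subject of "reported".
Boundaries crossed, outermost first: [Ø] — 1 in total.

1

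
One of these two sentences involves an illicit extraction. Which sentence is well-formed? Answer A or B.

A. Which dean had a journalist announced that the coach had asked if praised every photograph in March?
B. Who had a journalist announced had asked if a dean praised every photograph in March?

B

In A, the wh-phrase is extracted from inside a wh-island (introduced by "if"), which blocks movement.
In B, the extraction path crosses only that-complement boundaries, which are transparent.
So B is grammatical.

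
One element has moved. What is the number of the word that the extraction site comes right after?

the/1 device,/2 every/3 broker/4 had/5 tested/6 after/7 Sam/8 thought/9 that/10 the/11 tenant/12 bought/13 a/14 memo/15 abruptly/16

6

The displaced element is "the device" (word 2).
It functions as the direct object of "tested", so the gap sits immediately after word 6 ("tested").
Base order: Every broker had tested the device after Sam thought that the tenant bought a memo abruptly.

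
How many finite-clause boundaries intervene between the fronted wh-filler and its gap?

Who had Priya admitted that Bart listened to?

1

"who" is extracted from the PP object of "listened".
Boundaries crossed, outermost first: [that] — 1 in total.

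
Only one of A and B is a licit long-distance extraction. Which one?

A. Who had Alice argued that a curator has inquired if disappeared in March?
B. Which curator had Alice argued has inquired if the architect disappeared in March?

In A, the wh-phrase is extracted from inside a wh-island (introduced by "if"), which blocks movement.
In B, the extraction path crosses only that-complement boundaries, which are transparent.
So B is grammatical.

B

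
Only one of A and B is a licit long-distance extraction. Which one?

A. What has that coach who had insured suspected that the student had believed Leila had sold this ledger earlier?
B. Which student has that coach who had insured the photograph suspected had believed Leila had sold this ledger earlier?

B

In A, the wh-phrase is extracted from inside a complex-NP island (relative clause) (introduced by "who"), which blocks movement.
In B, the extraction path crosses only that-complement boundaries, which are transparent.
So B is grammatical.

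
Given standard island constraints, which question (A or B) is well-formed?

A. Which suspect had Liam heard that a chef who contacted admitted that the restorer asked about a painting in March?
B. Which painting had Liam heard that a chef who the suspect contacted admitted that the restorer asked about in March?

B

In A, the wh-phrase is extracted from inside a complex-NP island (relative clause) (introduced by "who"), which blocks movement.
In B, the extraction path crosses only that-complement boundaries, which are transparent.
So B is grammatical.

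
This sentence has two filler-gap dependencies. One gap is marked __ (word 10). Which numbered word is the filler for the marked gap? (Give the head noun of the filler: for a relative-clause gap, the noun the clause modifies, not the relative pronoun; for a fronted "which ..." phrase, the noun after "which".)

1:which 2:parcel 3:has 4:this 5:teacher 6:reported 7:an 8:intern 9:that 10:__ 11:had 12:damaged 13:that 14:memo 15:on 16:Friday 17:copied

The marked gap is inside the relative clause, the subject of "damaged".
Its filler is the head noun "intern" (via "that"), at word 8.
(The other dependency links word 2 to a gap after word 17.)

8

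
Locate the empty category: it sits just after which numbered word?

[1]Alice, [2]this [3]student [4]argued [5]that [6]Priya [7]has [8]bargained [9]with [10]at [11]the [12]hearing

9

The displaced element is "Alice" (word 1).
It is linked across 1 clause boundary (that).
It functions as the object of the preposition "with" of "bargained", so the gap sits immediately after word 9 ("with").
Base order: This student argued that Priya has bargained with Alice at the hearing.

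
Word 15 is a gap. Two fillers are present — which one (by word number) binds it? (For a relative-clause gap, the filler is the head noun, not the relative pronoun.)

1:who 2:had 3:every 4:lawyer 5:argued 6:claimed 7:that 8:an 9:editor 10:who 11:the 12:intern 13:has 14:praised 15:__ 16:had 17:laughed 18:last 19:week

The marked gap is inside the relative clause, the direct object of "praised".
Its filler is the head noun "editor" (via "who"), at word 9.
(The other dependency links word 1 to a gap after word 5.)

9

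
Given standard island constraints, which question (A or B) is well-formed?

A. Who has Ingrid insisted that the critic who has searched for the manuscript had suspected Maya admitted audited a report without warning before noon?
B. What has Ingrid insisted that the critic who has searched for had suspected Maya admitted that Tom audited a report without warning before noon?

In B, the wh-phrase is extracted from inside a complex-NP island (relative clause) (introduced by "who"), which blocks movement.
In A, the extraction path crosses only that-complement boundaries, which are transparent.
So A is grammatical.

A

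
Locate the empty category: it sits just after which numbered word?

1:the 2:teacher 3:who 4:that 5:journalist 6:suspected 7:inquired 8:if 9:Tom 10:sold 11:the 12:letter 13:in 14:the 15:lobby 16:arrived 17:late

The displaced element is "the teacher" (word 2).
It is linked across 1 clause boundary (Ø).
It functions as the subject of "inquired", so the gap sits immediately after word 6 ("suspected").
Base order: That journalist suspected the teacher inquired if Tom sold the letter in the lobby.

6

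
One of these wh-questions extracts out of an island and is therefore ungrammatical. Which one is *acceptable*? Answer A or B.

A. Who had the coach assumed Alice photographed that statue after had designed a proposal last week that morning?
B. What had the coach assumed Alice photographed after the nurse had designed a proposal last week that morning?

In A, the wh-phrase is extracted from inside an adjunct island (introduced by "after"), which blocks movement.
In B, the extraction path crosses only that-complement boundaries, which are transparent.
So B is grammatical.

B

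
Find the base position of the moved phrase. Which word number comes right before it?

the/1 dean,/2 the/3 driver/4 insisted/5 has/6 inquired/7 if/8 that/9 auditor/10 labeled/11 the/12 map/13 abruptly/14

The displaced element is "the dean" (word 2).
It is linked across 1 clause boundary (Ø).
It functions as the subject of "inquired", so the gap sits immediately after word 5 ("insisted").
Base order: The driver insisted the dean has inquired if that auditor labeled the map abruptly.

5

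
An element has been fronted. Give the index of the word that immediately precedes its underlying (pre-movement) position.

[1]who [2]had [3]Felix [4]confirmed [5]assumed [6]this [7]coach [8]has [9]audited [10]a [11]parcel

The displaced element is "who" (word 1).
It is linked across 1 clause boundary (Ø).
It functions as the subject of "assumed", so the gap sits immediately after word 4 ("confirmed").
Base order: Felix had confirmed that who assumed this coach has audited a parcel.

4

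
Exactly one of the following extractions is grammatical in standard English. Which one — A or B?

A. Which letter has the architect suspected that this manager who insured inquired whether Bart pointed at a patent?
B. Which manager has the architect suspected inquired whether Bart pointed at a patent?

In A, the wh-phrase is extracted from inside a complex-NP island (relative clause) (introduced by "who"), which blocks movement.
In B, the extraction path crosses only that-complement boundaries, which are transparent.
So B is grammatical.

B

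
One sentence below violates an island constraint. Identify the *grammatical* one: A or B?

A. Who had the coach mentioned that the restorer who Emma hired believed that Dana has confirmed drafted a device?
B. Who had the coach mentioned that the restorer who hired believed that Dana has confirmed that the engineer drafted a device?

In B, the wh-phrase is extracted from inside a complex-NP island (relative clause) (introduced by "who"), which blocks movement.
In A, the extraction path crosses only that-complement boundaries, which are transparent.
So A is grammatical.

A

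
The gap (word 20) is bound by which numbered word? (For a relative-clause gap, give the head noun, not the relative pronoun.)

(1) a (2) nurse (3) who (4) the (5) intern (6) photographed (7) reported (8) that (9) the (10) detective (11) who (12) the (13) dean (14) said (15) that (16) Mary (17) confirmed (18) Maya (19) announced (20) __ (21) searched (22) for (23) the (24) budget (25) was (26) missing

10

The gap at 20 is the subject of "searched", inside a relative clause.
The relative pronoun is "who" (word 11); it is bound by the head noun immediately before it.
Its filler is the head noun "detective", at word 10.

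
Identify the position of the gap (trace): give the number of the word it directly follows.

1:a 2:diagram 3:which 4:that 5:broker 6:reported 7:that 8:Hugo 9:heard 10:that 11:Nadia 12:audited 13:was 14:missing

12

The displaced element is "a diagram" (word 2).
It is linked across 2 clause boundaries (that → that).
It functions as the direct object of "audited", so the gap sits immediately after word 12 ("audited").
Base order: That broker reported that Hugo heard that Nadia audited a diagram.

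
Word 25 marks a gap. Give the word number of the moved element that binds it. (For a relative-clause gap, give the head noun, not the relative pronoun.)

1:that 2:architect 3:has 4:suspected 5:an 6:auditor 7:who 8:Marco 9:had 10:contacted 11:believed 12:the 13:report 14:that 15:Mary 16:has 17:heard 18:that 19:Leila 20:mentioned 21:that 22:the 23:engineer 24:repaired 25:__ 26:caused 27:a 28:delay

13

The gap at 25 is the object of "repaired", inside a relative clause.
The relative pronoun is "that" (word 14); it is bound by the head noun immediately before it.
Its filler is the head noun "report", at word 13.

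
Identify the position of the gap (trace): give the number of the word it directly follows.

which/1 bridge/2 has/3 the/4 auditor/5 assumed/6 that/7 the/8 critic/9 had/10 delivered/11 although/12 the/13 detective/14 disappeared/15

11

The displaced element is "which bridge" (word 2).
It is linked across 1 clause boundary (that).
It functions as the direct object of "delivered", so the gap sits immediately after word 11 ("delivered").
Base order: The auditor has assumed that the critic had delivered which bridge although the detective disappeared.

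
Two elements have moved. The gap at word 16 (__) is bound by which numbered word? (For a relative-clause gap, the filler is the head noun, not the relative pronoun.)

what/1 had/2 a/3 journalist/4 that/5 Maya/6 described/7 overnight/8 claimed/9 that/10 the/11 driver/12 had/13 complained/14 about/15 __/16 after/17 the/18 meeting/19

1

The marked gap is the object of the preposition "about" of "complained".
Its filler is the fronted wh-phrase "what", at word 1.
(The other dependency links word 4 to a gap after word 7.)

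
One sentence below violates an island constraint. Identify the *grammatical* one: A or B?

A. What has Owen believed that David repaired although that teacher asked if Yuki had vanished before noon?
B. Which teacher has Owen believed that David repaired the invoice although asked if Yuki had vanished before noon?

A

In B, the wh-phrase is extracted from inside an adjunct island (introduced by "although"), which blocks movement.
In A, the extraction path crosses only that-complement boundaries, which are transparent.
So A is grammatical.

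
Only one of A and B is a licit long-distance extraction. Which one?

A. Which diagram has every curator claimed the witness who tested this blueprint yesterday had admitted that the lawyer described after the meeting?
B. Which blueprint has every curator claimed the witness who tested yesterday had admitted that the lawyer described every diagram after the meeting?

A

In B, the wh-phrase is extracted from inside a complex-NP island (relative clause) (introduced by "who"), which blocks movement.
In A, the extraction path crosses only that-complement boundaries, which are transparent.
So A is grammatical.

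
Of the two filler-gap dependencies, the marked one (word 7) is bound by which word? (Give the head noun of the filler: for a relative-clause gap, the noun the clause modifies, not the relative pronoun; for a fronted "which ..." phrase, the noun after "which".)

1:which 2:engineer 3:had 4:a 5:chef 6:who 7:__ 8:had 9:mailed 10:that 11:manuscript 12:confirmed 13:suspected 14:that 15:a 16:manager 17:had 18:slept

The marked gap is inside the relative clause, the subject of "mailed".
Its filler is the head noun "chef" (via "who"), at word 5.
(The other dependency links word 2 to a gap after word 12.)

5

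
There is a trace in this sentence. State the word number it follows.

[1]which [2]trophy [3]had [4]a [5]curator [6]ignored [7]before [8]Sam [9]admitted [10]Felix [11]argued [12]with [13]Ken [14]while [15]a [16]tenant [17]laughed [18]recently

6

The displaced element is "which trophy" (word 2).
It functions as the direct object of "ignored", so the gap sits immediately after word 6 ("ignored").
Base order: A curator had ignored which trophy before Sam admitted Felix argued with Ken while a tenant laughed recently.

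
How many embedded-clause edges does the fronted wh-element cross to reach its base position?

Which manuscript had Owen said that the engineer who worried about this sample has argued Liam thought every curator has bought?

"which manuscript" is extracted from the object of "bought".
Boundaries crossed, outermost first: [that], [Ø], [Ø] — 3 in total.

3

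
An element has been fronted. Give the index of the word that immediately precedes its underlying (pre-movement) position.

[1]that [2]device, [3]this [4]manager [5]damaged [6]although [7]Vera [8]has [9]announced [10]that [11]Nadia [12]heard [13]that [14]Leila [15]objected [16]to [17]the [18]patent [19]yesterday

The displaced element is "that device" (word 2).
It functions as the direct object of "damaged", so the gap sits immediately after word 5 ("damaged").
Base order: This manager damaged that device although Vera has announced that Nadia heard that Leila objected to the patent yesterday.

5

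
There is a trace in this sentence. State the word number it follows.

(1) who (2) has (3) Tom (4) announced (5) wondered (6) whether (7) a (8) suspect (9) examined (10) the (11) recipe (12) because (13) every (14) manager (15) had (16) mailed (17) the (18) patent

The displaced element is "who" (word 1).
It is linked across 1 clause boundary (Ø).
It functions as the subject of "wondered", so the gap sits immediately after word 4 ("announced").
Base order: Tom has announced that who wondered whether a suspect examined the recipe because every manager had mailed the patent.

4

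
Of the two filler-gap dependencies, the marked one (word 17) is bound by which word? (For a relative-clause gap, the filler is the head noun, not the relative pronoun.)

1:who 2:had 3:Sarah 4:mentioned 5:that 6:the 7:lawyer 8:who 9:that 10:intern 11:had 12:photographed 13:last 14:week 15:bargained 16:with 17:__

1

The marked gap is the object of the preposition "with" of "bargained".
Its filler is the fronted wh-phrase "who", at word 1.
(The other dependency links word 7 to a gap after word 12.)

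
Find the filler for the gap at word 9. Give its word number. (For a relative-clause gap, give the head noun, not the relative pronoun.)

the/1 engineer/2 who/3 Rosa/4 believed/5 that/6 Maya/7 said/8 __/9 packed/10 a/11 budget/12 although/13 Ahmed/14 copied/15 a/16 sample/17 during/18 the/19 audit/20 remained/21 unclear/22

2

The gap at 9 is the subject of "packed", inside a relative clause.
The relative pronoun is "who" (word 3); it is bound by the head noun immediately before it.
Its filler is the head noun "engineer", at word 2.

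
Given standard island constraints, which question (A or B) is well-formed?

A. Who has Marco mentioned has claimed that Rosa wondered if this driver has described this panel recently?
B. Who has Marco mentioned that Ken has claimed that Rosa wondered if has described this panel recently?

In B, the wh-phrase is extracted from inside a wh-island (introduced by "if"), which blocks movement.
In A, the extraction path crosses only that-complement boundaries, which are transparent.
So A is grammatical.

A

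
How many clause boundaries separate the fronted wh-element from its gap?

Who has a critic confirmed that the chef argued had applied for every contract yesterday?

"who" is extracted from the subject of "applied".
Boundaries crossed, outermost first: [that], [Ø] — 2 in total.

2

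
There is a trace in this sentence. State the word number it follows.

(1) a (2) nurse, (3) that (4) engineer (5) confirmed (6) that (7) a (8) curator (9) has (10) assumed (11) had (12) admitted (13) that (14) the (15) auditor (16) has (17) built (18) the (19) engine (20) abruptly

10

The displaced element is "a nurse" (word 2).
It is linked across 2 clause boundaries (that → Ø).
It functions as the subject of "admitted", so the gap sits immediately after word 10 ("assumed").
Base order: That engineer confirmed that a curator has assumed that a nurse had admitted that the auditor has built the engine abruptly.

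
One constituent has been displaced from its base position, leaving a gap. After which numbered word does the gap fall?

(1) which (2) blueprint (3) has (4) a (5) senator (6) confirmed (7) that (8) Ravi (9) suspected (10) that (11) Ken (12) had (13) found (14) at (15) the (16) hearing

The displaced element is "which blueprint" (word 2).
It is linked across 2 clause boundaries (that → that).
It functions as the direct object of "found", so the gap sits immediately after word 13 ("found").
Base order: A senator has confirmed that Ravi suspected that Ken had found which blueprint at the hearing.

13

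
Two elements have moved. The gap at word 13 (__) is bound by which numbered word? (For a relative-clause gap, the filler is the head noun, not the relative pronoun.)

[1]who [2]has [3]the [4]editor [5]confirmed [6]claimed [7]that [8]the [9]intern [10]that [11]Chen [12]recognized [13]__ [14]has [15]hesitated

9

The marked gap is inside the relative clause, the direct object of "recognized".
Its filler is the head noun "intern" (via "that"), at word 9.
(The other dependency links word 1 to a gap after word 5.)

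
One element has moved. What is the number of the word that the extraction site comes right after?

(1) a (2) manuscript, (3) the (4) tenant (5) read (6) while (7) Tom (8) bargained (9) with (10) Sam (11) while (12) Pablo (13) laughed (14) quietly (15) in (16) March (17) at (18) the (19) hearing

The displaced element is "a manuscript" (word 2).
It functions as the direct object of "read", so the gap sits immediately after word 5 ("read").
Base order: The tenant read a manuscript while Tom bargained with Sam while Pablo laughed quietly in March at the hearing.

5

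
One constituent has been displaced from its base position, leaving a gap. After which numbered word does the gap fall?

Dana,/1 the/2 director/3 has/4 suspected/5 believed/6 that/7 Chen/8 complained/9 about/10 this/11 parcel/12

5

The displaced element is "Dana" (word 1).
It is linked across 1 clause boundary (Ø).
It functions as the subject of "believed", so the gap sits immediately after word 5 ("suspected").
Base order: The director has suspected that Dana believed that Chen complained about this parcel.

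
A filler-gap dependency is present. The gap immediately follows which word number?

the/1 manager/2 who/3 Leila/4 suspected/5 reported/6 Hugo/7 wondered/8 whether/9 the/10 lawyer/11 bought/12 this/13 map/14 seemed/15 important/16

5

The displaced element is "the manager" (word 2).
It is linked across 1 clause boundary (Ø).
It functions as the subject of "reported", so the gap sits immediately after word 5 ("suspected").
Base order: Leila suspected that the manager reported Hugo wondered whether the lawyer bought this map.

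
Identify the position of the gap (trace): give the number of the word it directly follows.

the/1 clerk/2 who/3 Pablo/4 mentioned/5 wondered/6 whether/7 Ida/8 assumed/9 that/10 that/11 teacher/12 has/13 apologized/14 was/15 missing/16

The displaced element is "the clerk" (word 2).
It is linked across 1 clause boundary (Ø).
It functions as the subject of "wondered", so the gap sits immediately after word 5 ("mentioned").
Base order: Pablo mentioned that the clerk wondered whether Ida assumed that that teacher has apologized.

5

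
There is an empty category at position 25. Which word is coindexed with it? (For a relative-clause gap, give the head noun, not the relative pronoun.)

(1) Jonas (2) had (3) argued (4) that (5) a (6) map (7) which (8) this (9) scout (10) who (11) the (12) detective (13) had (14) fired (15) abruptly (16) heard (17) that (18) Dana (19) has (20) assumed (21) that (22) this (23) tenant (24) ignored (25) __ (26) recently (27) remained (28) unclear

6

The gap at 25 is the object of "ignored", inside a relative clause.
The relative pronoun is "which" (word 7); it is bound by the head noun immediately before it.
Its filler is the head noun "map", at word 6.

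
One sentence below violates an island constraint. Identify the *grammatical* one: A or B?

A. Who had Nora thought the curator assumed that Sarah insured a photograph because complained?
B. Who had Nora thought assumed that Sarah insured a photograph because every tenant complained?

B

In A, the wh-phrase is extracted from inside an adjunct island (introduced by "because"), which blocks movement.
In B, the extraction path crosses only that-complement boundaries, which are transparent.
So B is grammatical.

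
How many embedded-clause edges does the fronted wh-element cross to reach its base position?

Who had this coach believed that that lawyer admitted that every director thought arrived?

3

"who" is extracted from the subject of "arrived".
Boundaries crossed, outermost first: [that], [that], [Ø] — 3 in total.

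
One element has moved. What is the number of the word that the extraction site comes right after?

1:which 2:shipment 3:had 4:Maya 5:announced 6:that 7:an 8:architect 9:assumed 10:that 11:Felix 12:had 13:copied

13

The displaced element is "which shipment" (word 2).
It is linked across 2 clause boundaries (that → that).
It functions as the direct object of "copied", so the gap sits immediately after word 13 ("copied").
Base order: Maya had announced that an architect assumed that Felix had copied which shipment.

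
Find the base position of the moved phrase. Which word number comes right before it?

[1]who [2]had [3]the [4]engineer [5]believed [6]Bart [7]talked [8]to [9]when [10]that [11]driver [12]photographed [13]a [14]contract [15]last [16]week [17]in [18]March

The displaced element is "who" (word 1).
It is linked across 1 clause boundary (Ø).
It functions as the object of the preposition "to" of "talked", so the gap sits immediately after word 8 ("to").
Base order: The engineer had believed Bart talked to who when that driver photographed a contract last week in March.

8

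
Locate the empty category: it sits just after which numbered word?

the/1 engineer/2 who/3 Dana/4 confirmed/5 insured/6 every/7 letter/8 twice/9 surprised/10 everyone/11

The displaced element is "the engineer" (word 2).
It is linked across 1 clause boundary (Ø).
It functions as the subject of "insured", so the gap sits immediately after word 5 ("confirmed").
Base order: Dana confirmed that the engineer insured every letter twice.

5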